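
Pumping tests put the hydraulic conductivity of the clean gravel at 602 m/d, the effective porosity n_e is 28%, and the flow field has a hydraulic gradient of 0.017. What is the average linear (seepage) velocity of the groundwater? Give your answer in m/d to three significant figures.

q = Ki = 602 × 0.017 = 10.23 m/d
v_s = q/n_e = 10.23/0.28 = 36.55 m/d

36.6 m/d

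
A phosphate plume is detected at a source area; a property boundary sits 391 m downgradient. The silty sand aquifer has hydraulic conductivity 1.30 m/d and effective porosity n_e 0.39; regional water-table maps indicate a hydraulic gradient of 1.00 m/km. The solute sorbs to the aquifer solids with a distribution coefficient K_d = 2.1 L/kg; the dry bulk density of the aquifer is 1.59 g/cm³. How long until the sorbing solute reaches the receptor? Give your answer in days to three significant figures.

1.12e6 days

Darcy flux q = K·i = 1.30 × 0.0010 = 0.001300 m/d
v_s = q/n_e = 0.001300/0.39 = 0.003333 m/d
Retardation R = 1 + ρ_b·K_d/n = 1 + 1.59×2.1/0.39 = 9.562
Contaminant velocity v_c = v/R = 0.003333/9.562 = 3.486e-4 m/d
t = L/v_c = 391/3.486e-4 = 1.122e6 d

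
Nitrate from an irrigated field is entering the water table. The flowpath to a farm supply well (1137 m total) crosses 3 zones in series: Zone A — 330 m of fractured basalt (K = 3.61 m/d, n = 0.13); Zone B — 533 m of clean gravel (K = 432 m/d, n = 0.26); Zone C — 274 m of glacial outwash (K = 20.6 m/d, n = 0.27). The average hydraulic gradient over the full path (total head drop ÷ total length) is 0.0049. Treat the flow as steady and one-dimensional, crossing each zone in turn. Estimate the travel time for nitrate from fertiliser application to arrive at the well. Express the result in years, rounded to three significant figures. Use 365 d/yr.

Continuity: the same q passes through each zone, so ΔH = q·Σ(L_j/K_j) — the zones act as resistances in series.
Σ(L/K) = 330/3.61 + 533/432 + 274/20.6 = 91.41 + 1.234 + 13.30 = 105.9 d
K_eq = L_total / Σ(L/K) = 1137 / 105.9 = 10.73 m/d
q = K_eq · i = 10.73 × 0.0049 = 0.05259 m/d (same in every zone)
Zone A: v = q/n = 0.05259/0.13 = 0.4045 m/d → t_A = 330/0.4045 = 815.8 d
Zone B: v = q/n = 0.05259/0.26 = 0.2023 m/d → t_B = 533/0.2023 = 2635 d
Zone C: v = q/n = 0.05259/0.27 = 0.1948 m/d → t_C = 274/0.1948 = 1407 d
Total t = 815.8 + 2635 + 1407 = 4858 d
   = 4858 / 365 = 13.3 yr

13.3 years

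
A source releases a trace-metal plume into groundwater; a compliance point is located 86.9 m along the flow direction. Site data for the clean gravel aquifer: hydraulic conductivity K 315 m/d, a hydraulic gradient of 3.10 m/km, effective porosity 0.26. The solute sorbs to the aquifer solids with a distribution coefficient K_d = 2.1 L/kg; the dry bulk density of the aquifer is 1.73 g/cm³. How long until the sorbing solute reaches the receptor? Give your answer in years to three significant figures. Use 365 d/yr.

Specific discharge q = 315 × 0.0031 = 0.9765 m/d
Seepage velocity v = q / n = 0.9765 / 0.26 = 3.756 m/d
Retardation R = 1 + ρ_b·K_d/n = 1 + 1.73×2.1/0.26 = 14.97
Contaminant velocity v_c = v/R = 3.756/14.97 = 0.2508 m/d
t = L/v_c = 86.9/0.2508 = 346.4 d
   = 346.4/365 = 0.949 yr

0.949 years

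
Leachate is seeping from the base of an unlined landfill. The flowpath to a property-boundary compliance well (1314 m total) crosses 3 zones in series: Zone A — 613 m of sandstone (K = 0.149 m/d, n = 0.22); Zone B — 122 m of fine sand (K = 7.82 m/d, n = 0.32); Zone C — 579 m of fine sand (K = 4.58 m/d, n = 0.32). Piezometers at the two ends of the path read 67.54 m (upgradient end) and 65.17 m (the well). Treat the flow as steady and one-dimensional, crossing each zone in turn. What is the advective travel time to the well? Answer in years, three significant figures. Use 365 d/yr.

Total head drop ΔH = 67.54 − 65.17 = 2.37 m
Steady 1-D flow in series ⇒ the Darcy flux q is identical in every zone and the zone head losses add (resistances L/K in series).
Σ(L/K) = 613/0.149 + 122/7.82 + 579/4.58 = 4114 + 15.60 + 126.4 = 4256 d
q = ΔH / Σ(L/K) = 2.37 / 4256 = 5.568e-4 m/d (same in every zone)
Zone A: v = q/n = 5.568e-4/0.22 = 0.002531 m/d → t_A = 613/0.002531 = 242200 d
Zone B: v = q/n = 5.568e-4/0.32 = 0.001740 m/d → t_B = 122/0.001740 = 70110 d
Zone C: v = q/n = 5.568e-4/0.32 = 0.001740 m/d → t_C = 579/0.001740 = 332700 d
Total t = 242200 + 70110 + 332700 = 645000 d
   = 645000 / 365 = 1770 yr

1770 years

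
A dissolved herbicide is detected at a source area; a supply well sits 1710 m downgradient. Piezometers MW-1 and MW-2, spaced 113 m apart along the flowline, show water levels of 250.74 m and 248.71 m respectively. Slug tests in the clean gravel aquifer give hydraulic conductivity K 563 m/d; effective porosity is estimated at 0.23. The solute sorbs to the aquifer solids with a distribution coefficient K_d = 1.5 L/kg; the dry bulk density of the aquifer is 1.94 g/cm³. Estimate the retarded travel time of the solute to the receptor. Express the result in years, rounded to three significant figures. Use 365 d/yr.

1.45 years

Hydraulic gradient i = (250.74 − 248.71) / 113 = 2.03 / 113 = 0.01796
Darcy flux q = K·i = 563 × 0.01796 = 10.11 m/d
v_s = q/n_e = 10.11/0.23 = 43.97 m/d
Retardation R = 1 + ρ_b·K_d/n = 1 + 1.94×1.5/0.23 = 13.65
Contaminant velocity v_c = v/R = 43.97/13.65 = 3.221 m/d
t = L/v_c = 1710/3.221 = 530.9 d
   = 530.9/365 = 1.45 yr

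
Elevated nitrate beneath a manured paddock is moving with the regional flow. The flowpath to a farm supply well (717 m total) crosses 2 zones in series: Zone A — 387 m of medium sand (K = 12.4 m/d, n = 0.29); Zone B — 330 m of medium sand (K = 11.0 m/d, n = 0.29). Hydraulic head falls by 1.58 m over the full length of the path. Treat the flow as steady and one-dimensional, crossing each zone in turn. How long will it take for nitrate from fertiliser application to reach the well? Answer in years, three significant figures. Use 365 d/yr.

Continuity: the same q passes through each zone, so ΔH = q·Σ(L_j/K_j) — the zones act as resistances in series.
Σ(L/K) = 387/12.4 + 330/11.0 = 31.21 + 30.00 = 61.21 d
q = ΔH / Σ(L/K) = 1.58 / 61.21 = 0.02581 m/d (same in every zone)
Zone A: v = q/n = 0.02581/0.29 = 0.08901 m/d → t_A = 387/0.08901 = 4348 d
Zone B: v = q/n = 0.02581/0.29 = 0.08901 m/d → t_B = 330/0.08901 = 3707 d
Total t = 4348 + 3707 = 8055 d
   = 8055 / 365 = 22.1 yr

22.1 years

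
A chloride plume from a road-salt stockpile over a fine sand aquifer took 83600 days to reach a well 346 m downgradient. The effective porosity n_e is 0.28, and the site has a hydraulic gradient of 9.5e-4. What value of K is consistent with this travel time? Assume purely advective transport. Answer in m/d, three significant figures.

1.22 m/d

v = L / t = 346 / 83600 = 0.004139 m/d
K = v · n / i = 0.004139 × 0.28 / 9.5e-4 = 1.22 m/d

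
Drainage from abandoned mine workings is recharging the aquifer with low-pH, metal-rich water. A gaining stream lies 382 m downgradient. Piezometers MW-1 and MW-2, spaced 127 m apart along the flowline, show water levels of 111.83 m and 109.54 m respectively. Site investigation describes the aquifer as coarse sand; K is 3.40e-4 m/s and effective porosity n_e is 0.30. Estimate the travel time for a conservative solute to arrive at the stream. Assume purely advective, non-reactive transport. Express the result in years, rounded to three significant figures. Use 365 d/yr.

Hydraulic gradient i = (111.83 − 109.54) / 127 = 2.29 / 127 = 0.01803
K = 3.40e-4 m/s × 86400 s/d = 29.38 m/d
Specific discharge q = 29.38 × 0.01803 = 0.5297 m/d
Seepage velocity v = q / n = 0.5297 / 0.30 = 1.766 m/d
t = L / v = 382 / 1.766 = 216.4 d
   = 216.4 / 365 = 0.593 yr

0.593 years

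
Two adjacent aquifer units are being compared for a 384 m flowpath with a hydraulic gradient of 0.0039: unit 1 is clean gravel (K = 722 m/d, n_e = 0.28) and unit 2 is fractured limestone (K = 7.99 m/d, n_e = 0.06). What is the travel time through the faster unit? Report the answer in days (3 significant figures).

38.2 days

Unit 1 (clean gravel): v = 722×0.0039/0.28 = 10.06 m/d, t = 384/10.06 = 38.18 d
Unit 2 (fractured limestone): v = 7.99×0.0039/0.06 = 0.5194 m/d, t = 384/0.5194 = 739.4 d
Faster unit: t = 38.2 d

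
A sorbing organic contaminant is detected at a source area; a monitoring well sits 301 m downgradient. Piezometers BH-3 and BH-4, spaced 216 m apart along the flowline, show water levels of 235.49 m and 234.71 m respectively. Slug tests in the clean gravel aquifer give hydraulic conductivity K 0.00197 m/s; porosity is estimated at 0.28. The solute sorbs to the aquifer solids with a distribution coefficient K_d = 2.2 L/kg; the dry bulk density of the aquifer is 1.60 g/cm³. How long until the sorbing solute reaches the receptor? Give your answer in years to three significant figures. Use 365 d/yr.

5.10 years

Hydraulic gradient i = (235.49 − 234.71) / 216 = 0.78 / 216 = 0.003611
K = 0.00197 m/s × 86400 s/d = 170.2 m/d
q = Ki = 170.2 × 0.003611 = 0.6146 m/d
Seepage velocity v = q / n = 0.6146 / 0.28 = 2.195 m/d
Retardation R = 1 + ρ_b·K_d/n = 1 + 1.60×2.2/0.28 = 13.57
Contaminant velocity v_c = v/R = 2.195/13.57 = 0.1617 m/d
t = L/v_c = 301/0.1617 = 1861 d
   = 1861/365 = 5.10 yr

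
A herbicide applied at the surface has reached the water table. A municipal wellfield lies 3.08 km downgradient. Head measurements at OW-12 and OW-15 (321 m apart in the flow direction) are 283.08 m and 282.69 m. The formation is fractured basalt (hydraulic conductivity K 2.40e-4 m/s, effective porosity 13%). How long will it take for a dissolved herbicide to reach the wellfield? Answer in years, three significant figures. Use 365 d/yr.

Hydraulic gradient i = (283.08 − 282.69) / 321 = 0.39 / 321 = 0.001215
K = 2.40e-4 m/s × 86400 s/d = 20.74 m/d
q = Ki = 20.74 × 0.001215 = 0.02519 m/d
Average linear velocity = 0.02519 / 0.13 = 0.1938 m/d
L = 3.08 km = 3080 m
t = L / v = 3080 / 0.1938 = 15890 d
   = 15890 / 365 = 43.5 yr

43.5 years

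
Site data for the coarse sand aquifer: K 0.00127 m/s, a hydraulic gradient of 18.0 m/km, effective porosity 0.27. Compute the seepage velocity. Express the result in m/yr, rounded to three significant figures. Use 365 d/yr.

2670 m/yr

K = 0.00127 m/s × 86400 s/d = 109.7 m/d
q = Ki = 109.7 × 0.018 = 1.975 m/d
Seepage velocity v = q / n = 1.975 / 0.27 = 7.315 m/d
   = 7.315 × 365 = 2670 m/yr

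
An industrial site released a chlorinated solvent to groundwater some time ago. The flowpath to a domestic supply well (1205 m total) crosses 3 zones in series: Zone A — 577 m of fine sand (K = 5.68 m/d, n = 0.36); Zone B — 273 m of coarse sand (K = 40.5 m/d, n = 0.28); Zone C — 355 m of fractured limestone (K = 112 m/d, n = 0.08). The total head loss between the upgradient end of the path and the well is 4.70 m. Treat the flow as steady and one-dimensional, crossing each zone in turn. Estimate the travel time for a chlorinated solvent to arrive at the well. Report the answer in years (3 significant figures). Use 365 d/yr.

Continuity: the same q passes through each zone, so ΔH = q·Σ(L_j/K_j) — the zones act as resistances in series.
Σ(L/K) = 577/5.68 + 273/40.5 + 355/112 = 101.6 + 6.741 + 3.170 = 111.5 d
q = ΔH / Σ(L/K) = 4.70 / 111.5 = 0.04215 m/d (same in every zone)
Zone A: v = q/n = 0.04215/0.36 = 0.1171 m/d → t_A = 577/0.1171 = 4928 d
Zone B: v = q/n = 0.04215/0.28 = 0.1506 m/d → t_B = 273/0.1506 = 1813 d
Zone C: v = q/n = 0.04215/0.08 = 0.5269 m/d → t_C = 355/0.5269 = 673.7 d
Total t = 4928 + 1813 + 673.7 = 7415 d
   = 7415 / 365 = 20.3 yr

20.3 years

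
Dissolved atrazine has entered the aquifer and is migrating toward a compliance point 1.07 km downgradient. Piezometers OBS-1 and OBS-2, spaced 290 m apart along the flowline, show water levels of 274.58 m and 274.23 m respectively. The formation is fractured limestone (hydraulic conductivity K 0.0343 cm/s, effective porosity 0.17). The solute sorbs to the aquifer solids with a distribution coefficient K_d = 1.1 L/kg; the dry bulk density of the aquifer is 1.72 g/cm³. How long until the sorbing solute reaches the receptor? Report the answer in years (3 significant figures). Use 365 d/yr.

Hydraulic gradient i = (274.58 − 274.23) / 290 = 0.35 / 290 = 0.001207
K = 0.0343 cm/s × 864 = 29.64 m/d
Specific discharge q = 29.64 × 0.001207 = 0.03577 m/d
Seepage velocity v = q / n = 0.03577 / 0.17 = 0.2104 m/d
Retardation R = 1 + ρ_b·K_d/n = 1 + 1.72×1.1/0.17 = 12.13
Contaminant velocity v_c = v/R = 0.2104/12.13 = 0.01735 m/d
L = 1.07 km = 1070 m
t = L/v_c = 1070/0.01735 = 61690 d
   = 61690/365 = 169 yr

169 years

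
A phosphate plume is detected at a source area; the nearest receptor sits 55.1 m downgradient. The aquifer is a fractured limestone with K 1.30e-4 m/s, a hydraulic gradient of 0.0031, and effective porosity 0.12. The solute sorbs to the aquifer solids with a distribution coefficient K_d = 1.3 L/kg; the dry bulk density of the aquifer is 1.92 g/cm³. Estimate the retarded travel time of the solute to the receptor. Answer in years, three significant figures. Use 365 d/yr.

11.3 years

K = 1.30e-4 m/s × 86400 s/d = 11.23 m/d
Darcy flux q = K·i = 11.23 × 0.0031 = 0.03482 m/d
v_s = q/n_e = 0.03482/0.12 = 0.2902 m/d
Retardation R = 1 + ρ_b·K_d/n = 1 + 1.92×1.3/0.12 = 21.80
Contaminant velocity v_c = v/R = 0.2902/21.80 = 0.01331 m/d
t = L/v_c = 55.1/0.01331 = 4140 d
   = 4140/365 = 11.3 yr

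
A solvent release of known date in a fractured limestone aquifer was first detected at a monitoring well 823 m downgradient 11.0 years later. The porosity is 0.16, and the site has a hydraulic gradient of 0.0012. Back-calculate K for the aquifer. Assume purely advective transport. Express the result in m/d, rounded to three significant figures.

t = 11.0 years = 4015 d
v = L / t = 823 / 4015 = 0.2050 m/d
K = v · n / i = 0.2050 × 0.16 / 0.0012 = 27.3 m/d

27.3 m/d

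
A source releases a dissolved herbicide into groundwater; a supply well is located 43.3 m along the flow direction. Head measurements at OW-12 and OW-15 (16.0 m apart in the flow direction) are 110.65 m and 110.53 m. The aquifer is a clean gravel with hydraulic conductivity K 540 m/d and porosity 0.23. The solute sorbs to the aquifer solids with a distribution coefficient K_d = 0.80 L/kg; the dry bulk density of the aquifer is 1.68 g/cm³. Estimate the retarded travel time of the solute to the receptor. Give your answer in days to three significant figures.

Hydraulic gradient i = (110.65 − 110.53) / 16.0 = 0.12 / 16.0 = 0.007500
Darcy flux q = K·i = 540 × 0.007500 = 4.050 m/d
Seepage velocity v = q / n = 4.050 / 0.23 = 17.61 m/d
Retardation R = 1 + ρ_b·K_d/n = 1 + 1.68×0.80/0.23 = 6.843
Contaminant velocity v_c = v/R = 17.61/6.843 = 2.573 m/d
t = L/v_c = 43.3/2.573 = 16.83 d

16.8 days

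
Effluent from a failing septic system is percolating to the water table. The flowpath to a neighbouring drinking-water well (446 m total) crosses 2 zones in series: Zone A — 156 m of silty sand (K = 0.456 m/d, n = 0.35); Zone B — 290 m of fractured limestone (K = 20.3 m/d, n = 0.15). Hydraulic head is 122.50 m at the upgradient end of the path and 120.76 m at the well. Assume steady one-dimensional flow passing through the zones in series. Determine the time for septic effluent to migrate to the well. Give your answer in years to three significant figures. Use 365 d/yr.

55.0 years

Total head drop ΔH = 122.50 − 120.76 = 1.74 m
Continuity: the same q passes through each zone, so ΔH = q·Σ(L_j/K_j) — the zones act as resistances in series.
Σ(L/K) = 156/0.456 + 290/20.3 = 342.1 + 14.29 = 356.4 d
q = ΔH / Σ(L/K) = 1.74 / 356.4 = 0.004882 m/d (same in every zone)
Zone A: v = q/n = 0.004882/0.35 = 0.01395 m/d → t_A = 156/0.01395 = 11180 d
Zone B: v = q/n = 0.004882/0.15 = 0.03255 m/d → t_B = 290/0.03255 = 8910 d
Total t = 11180 + 8910 = 20090 d
   = 20090 / 365 = 55.0 yr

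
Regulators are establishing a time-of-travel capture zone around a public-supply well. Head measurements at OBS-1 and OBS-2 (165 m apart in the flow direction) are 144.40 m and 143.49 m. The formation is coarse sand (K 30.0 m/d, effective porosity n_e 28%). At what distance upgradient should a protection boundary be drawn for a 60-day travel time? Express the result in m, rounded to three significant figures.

35.5 m

Hydraulic gradient i = (144.40 − 143.49) / 165 = 0.91 / 165 = 0.005515
Specific discharge q = 30.0 × 0.005515 = 0.1655 m/d
v_s = q/n_e = 0.1655/0.28 = 0.5909 m/d
L = v × T = 0.5909 × 60 = 35.45 m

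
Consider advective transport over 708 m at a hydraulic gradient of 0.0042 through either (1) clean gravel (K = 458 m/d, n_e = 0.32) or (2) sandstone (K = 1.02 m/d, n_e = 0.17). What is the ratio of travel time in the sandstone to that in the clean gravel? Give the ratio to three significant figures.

239

Unit 1 (clean gravel): v = 458×0.0042/0.32 = 6.011 m/d, t = 708/6.011 = 117.8 d
Unit 2 (sandstone): v = 1.02×0.0042/0.17 = 0.02520 m/d, t = 708/0.02520 = 28100 d
t(sandstone) / t(clean gravel) = 28100/117.8 = 239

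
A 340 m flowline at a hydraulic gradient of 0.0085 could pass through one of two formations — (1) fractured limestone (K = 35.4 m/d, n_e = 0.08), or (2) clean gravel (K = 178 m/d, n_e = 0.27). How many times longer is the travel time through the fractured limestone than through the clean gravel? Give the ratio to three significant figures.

1.49

Unit 1 (fractured limestone): v = 35.4×0.0085/0.08 = 3.761 m/d, t = 340/3.761 = 90.40 d
Unit 2 (clean gravel): v = 178×0.0085/0.27 = 5.604 m/d, t = 340/5.604 = 60.67 d
t(fractured limestone) / t(clean gravel) = 90.40/60.67 = 1.49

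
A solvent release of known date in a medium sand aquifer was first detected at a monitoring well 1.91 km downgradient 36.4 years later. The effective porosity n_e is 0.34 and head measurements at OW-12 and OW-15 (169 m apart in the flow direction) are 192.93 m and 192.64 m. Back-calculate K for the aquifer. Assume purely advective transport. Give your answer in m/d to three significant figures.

28.5 m/d

Hydraulic gradient i = (192.93 − 192.64) / 169 = 0.29 / 169 = 0.001716
t = 36.4 years = 13290 d
L = 1.91 km = 1910 m
v = L / t = 1910 / 13290 = 0.1438 m/d
K = v · n / i = 0.1438 × 0.34 / 0.001716 = 28.5 m/d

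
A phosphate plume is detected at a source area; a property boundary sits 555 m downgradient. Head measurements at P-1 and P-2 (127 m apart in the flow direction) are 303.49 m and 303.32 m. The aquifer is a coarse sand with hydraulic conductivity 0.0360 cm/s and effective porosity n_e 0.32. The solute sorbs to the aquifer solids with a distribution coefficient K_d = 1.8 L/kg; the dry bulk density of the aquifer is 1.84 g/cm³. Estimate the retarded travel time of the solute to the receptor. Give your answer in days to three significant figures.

Hydraulic gradient i = (303.49 − 303.32) / 127 = 0.17 / 127 = 0.001339
K = 0.0360 cm/s × 864 = 31.10 m/d
Specific discharge q = 31.10 × 0.001339 = 0.04164 m/d
Average linear velocity = 0.04164 / 0.32 = 0.1301 m/d
Retardation R = 1 + ρ_b·K_d/n = 1 + 1.84×1.8/0.32 = 11.35
Contaminant velocity v_c = v/R = 0.1301/11.35 = 0.01146 m/d
t = L/v_c = 555/0.01146 = 48410 d

48400 days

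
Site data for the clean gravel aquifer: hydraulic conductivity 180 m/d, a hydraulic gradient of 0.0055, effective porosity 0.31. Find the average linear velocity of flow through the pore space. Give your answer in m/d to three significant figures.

Darcy flux q = K·i = 180 × 0.0055 = 0.9900 m/d
Seepage velocity v = q / n = 0.9900 / 0.31 = 3.194 m/d

3.19 m/d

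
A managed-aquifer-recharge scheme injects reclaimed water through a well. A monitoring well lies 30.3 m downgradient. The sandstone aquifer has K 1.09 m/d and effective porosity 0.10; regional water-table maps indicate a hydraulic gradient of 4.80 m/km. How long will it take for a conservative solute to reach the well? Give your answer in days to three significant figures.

Specific discharge q = 1.09 × 0.0048 = 0.005232 m/d
v_s = q/n_e = 0.005232/0.10 = 0.05232 m/d
t = L / v = 30.3 / 0.05232 = 579.1 d

579 days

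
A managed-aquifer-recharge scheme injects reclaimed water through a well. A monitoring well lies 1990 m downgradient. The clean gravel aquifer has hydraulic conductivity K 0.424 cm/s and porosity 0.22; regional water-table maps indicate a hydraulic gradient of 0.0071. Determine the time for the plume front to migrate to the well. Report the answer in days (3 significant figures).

K = 0.424 cm/s × 864 = 366.3 m/d
q = Ki = 366.3 × 0.0071 = 2.601 m/d
Seepage velocity v = q / n = 2.601 / 0.22 = 11.82 m/d
t = L / v = 1990 / 11.82 = 168.3 d

168 days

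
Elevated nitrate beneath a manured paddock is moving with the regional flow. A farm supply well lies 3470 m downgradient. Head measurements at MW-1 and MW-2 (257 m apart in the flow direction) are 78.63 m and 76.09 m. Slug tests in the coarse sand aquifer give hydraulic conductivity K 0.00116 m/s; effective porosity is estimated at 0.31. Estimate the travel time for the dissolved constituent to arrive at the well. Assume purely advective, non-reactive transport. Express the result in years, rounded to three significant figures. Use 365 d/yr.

Hydraulic gradient i = (78.63 − 76.09) / 257 = 2.54 / 257 = 0.009883
K = 0.00116 m/s × 86400 s/d = 100.2 m/d
Darcy flux q = K·i = 100.2 × 0.009883 = 0.9905 m/d
v = Ki/n = 100.2·0.009883/0.31 = 3.195 m/d
t = L / v = 3470 / 3.195 = 1086 d
   = 1086 / 365 = 2.98 yr

2.98 years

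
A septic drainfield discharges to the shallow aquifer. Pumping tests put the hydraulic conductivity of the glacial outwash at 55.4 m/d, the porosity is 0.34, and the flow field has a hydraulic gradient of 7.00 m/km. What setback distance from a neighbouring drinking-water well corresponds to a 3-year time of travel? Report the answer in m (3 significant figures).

Darcy flux q = K·i = 55.4 × 0.0070 = 0.3878 m/d
Seepage velocity v = q / n = 0.3878 / 0.34 = 1.141 m/d
T = 3 yr × 365 = 1095 d
L = v × T = 1.141 × 1095 = 1249 m

1250 m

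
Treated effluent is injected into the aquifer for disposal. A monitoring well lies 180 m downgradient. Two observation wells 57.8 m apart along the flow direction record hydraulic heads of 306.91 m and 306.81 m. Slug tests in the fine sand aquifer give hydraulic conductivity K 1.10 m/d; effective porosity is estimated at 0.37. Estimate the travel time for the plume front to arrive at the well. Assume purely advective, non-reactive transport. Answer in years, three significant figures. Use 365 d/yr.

95.9 years

Hydraulic gradient i = (306.91 − 306.81) / 57.8 = 0.10 / 57.8 = 0.001730
Darcy flux q = K·i = 1.10 × 0.001730 = 0.001903 m/d
v = Ki/n = 1.10·0.001730/0.37 = 0.005144 m/d
t = L / v = 180 / 0.005144 = 35000 d
   = 35000 / 365 = 95.9 yr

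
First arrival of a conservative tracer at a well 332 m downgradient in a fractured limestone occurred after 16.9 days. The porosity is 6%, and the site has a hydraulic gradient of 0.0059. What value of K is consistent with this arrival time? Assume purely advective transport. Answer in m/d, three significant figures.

v = L / t = 332 / 16.9 = 19.64 m/d
K = v · n / i = 19.64 × 0.06 / 0.0059 = 200 m/d

200 m/d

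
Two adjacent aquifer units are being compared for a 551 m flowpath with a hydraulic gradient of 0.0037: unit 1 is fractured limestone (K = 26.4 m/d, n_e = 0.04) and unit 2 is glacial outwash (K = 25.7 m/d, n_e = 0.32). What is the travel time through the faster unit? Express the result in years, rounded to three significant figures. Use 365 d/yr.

Unit 1 (fractured limestone): v = 26.4×0.0037/0.04 = 2.442 m/d, t = 551/2.442 = 225.6 d
Unit 2 (glacial outwash): v = 25.7×0.0037/0.32 = 0.2972 m/d, t = 551/0.2972 = 1854 d
Faster: 225.6 d / 365 = 0.618 yr

0.618 years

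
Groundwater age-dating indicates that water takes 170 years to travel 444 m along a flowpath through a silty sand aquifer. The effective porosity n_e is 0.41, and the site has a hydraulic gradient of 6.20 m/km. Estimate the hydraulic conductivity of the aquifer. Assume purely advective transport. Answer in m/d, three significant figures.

t = 170 years = 62050 d
v = L / t = 444 / 62050 = 0.007156 m/d
K = v · n / i = 0.007156 × 0.41 / 0.0062 = 0.473 m/d

0.473 m/d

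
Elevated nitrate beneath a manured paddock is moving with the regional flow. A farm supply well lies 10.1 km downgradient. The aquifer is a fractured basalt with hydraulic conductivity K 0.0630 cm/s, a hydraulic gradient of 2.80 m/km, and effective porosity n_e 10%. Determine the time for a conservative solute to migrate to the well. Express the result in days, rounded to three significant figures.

K = 0.0630 cm/s × 864 = 54.43 m/d
q = Ki = 54.43 × 0.0028 = 0.1524 m/d
Average linear velocity = 0.1524 / 0.10 = 1.524 m/d
L = 10.1 km = 10100 m
t = L / v = 10100 / 1.524 = 6627 d

6630 days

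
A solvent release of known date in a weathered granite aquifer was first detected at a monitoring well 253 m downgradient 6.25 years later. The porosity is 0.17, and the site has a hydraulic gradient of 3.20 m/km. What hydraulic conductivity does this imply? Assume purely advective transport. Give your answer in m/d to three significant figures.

t = 6.25 years = 2281 d
v = L / t = 253 / 2281 = 0.1109 m/d
K = v · n / i = 0.1109 × 0.17 / 0.0032 = 5.89 m/d

5.89 m/d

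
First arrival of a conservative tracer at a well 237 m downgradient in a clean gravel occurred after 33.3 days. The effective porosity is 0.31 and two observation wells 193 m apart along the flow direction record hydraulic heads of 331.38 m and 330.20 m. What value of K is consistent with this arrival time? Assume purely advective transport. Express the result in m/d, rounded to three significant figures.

361 m/d

Hydraulic gradient i = (331.38 − 330.20) / 193 = 1.18 / 193 = 0.006114
v = L / t = 237 / 33.3 = 7.117 m/d
K = v · n / i = 7.117 × 0.31 / 0.006114 = 361 m/d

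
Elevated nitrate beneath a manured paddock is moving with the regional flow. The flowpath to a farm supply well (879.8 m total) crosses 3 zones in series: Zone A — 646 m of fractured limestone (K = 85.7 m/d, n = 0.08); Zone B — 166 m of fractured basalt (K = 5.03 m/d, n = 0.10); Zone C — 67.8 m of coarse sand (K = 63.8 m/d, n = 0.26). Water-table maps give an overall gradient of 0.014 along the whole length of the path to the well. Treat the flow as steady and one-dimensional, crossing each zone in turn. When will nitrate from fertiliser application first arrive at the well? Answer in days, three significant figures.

290 days

Continuity: the same q passes through each zone, so ΔH = q·Σ(L_j/K_j) — the zones act as resistances in series.
Σ(L/K) = 646/85.7 + 166/5.03 + 67.8/63.8 = 7.538 + 33.00 + 1.063 = 41.60 d
K_eq = L_total / Σ(L/K) = 879.8 / 41.60 = 21.15 m/d
q = K_eq · i = 21.15 × 0.014 = 0.2961 m/d (same in every zone)
Zone A: v = q/n = 0.2961/0.08 = 3.701 m/d → t_A = 646/3.701 = 174.6 d
Zone B: v = q/n = 0.2961/0.10 = 2.961 m/d → t_B = 166/2.961 = 56.07 d
Zone C: v = q/n = 0.2961/0.26 = 1.139 m/d → t_C = 67.8/1.139 = 59.54 d
Total t = 174.6 + 56.07 + 59.54 = 290.2 d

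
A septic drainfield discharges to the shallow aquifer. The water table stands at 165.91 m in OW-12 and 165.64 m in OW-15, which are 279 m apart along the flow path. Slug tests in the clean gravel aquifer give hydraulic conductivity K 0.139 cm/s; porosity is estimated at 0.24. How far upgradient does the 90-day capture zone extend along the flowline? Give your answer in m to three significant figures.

43.6 m

Hydraulic gradient i = (165.91 − 165.64) / 279 = 0.27 / 279 = 9.677e-4
K = 0.139 cm/s × 864 = 120.1 m/d
Specific discharge q = 120.1 × 9.677e-4 = 0.1162 m/d
Seepage velocity v = q / n = 0.1162 / 0.24 = 0.4843 m/d
L = v × T = 0.4843 × 90 = 43.58 m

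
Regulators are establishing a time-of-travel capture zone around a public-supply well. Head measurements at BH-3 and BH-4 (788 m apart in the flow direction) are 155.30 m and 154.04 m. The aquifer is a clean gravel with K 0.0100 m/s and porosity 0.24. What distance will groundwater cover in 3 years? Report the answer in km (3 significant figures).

Hydraulic gradient i = (155.30 − 154.04) / 788 = 1.26 / 788 = 0.001599
K = 0.0100 m/s × 86400 s/d = 864.0 m/d
Darcy flux q = K·i = 864.0 × 0.001599 = 1.382 m/d
Seepage velocity v = q / n = 1.382 / 0.24 = 5.756 m/d
T = 3 yr × 365 = 1095 d
L = v × T = 5.756 × 1095 = 6303 m
   = 6.30 km

6.30 km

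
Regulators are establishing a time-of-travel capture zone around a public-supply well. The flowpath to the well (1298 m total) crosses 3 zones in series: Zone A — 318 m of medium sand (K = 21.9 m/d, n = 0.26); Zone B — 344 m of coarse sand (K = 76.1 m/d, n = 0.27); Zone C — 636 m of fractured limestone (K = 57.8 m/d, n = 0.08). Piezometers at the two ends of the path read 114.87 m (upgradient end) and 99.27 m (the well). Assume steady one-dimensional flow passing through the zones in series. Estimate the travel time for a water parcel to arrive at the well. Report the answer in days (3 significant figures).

436 days

Total head drop ΔH = 114.87 − 99.27 = 15.60 m
Continuity: the same q passes through each zone, so ΔH = q·Σ(L_j/K_j) — the zones act as resistances in series.
Σ(L/K) = 318/21.9 + 344/76.1 + 636/57.8 = 14.52 + 4.520 + 11.00 = 30.04 d
q = ΔH / Σ(L/K) = 15.60 / 30.04 = 0.5192 m/d (same in every zone)
Zone A: v = q/n = 0.5192/0.26 = 1.997 m/d → t_A = 318/1.997 = 159.2 d
Zone B: v = q/n = 0.5192/0.27 = 1.923 m/d → t_B = 344/1.923 = 178.9 d
Zone C: v = q/n = 0.5192/0.08 = 6.490 m/d → t_C = 636/6.490 = 97.99 d
Total t = 159.2 + 178.9 + 97.99 = 436.1 d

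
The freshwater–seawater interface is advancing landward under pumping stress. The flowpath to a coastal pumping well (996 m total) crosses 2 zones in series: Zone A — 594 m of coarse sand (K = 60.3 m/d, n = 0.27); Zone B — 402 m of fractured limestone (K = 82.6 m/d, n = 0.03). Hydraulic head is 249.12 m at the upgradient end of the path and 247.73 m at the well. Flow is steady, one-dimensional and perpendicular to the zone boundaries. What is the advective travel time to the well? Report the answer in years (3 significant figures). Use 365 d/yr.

Total head drop ΔH = 249.12 − 247.73 = 1.39 m
Steady 1-D flow in series ⇒ the Darcy flux q is identical in every zone and the zone head losses add (resistances L/K in series).
Σ(L/K) = 594/60.3 + 402/82.6 = 9.851 + 4.867 = 14.72 d
q = ΔH / Σ(L/K) = 1.39 / 14.72 = 0.09444 m/d (same in every zone)
Zone A: v = q/n = 0.09444/0.27 = 0.3498 m/d → t_A = 594/0.3498 = 1698 d
Zone B: v = q/n = 0.09444/0.03 = 3.148 m/d → t_B = 402/3.148 = 127.7 d
Total t = 1698 + 127.7 = 1826 d
   = 1826 / 365 = 5.00 yr

5.00 years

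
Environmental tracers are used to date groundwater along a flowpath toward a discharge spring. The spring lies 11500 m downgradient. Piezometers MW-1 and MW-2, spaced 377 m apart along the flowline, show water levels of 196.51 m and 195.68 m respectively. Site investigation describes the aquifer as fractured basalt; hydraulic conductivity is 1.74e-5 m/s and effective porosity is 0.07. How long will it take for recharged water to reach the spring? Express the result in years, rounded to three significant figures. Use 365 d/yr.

Hydraulic gradient i = (196.51 − 195.68) / 377 = 0.83 / 377 = 0.002202
K = 1.74e-5 m/s × 86400 s/d = 1.503 m/d
q = Ki = 1.503 × 0.002202 = 0.003310 m/d
v_s = q/n_e = 0.003310/0.07 = 0.04728 m/d
t = L / v = 11500 / 0.04728 = 243200 d
   = 243200 / 365 = 666 yr

666 years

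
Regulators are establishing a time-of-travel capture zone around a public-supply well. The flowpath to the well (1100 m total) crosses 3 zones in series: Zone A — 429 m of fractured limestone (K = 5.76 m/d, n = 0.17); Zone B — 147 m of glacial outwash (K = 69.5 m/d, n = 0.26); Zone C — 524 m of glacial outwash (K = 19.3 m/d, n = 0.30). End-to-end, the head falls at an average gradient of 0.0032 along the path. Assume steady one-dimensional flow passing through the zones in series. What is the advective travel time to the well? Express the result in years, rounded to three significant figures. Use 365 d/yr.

21.7 years

For zones in series the flux q is common to all zones; the equivalent conductivity is the harmonic (thickness-weighted) mean, K_eq = L_total / Σ(L_j/K_j).
Σ(L/K) = 429/5.76 + 147/69.5 + 524/19.3 = 74.48 + 2.115 + 27.15 = 103.7 d
K_eq = L_total / Σ(L/K) = 1100 / 103.7 = 10.60 m/d
q = K_eq · i = 10.60 × 0.0032 = 0.03393 m/d (same in every zone)
Zone A: v = q/n = 0.03393/0.17 = 0.1996 m/d → t_A = 429/0.1996 = 2149 d
Zone B: v = q/n = 0.03393/0.26 = 0.1305 m/d → t_B = 147/0.1305 = 1126 d
Zone C: v = q/n = 0.03393/0.30 = 0.1131 m/d → t_C = 524/0.1131 = 4633 d
Total t = 2149 + 1126 + 4633 = 7909 d
   = 7909 / 365 = 21.7 yr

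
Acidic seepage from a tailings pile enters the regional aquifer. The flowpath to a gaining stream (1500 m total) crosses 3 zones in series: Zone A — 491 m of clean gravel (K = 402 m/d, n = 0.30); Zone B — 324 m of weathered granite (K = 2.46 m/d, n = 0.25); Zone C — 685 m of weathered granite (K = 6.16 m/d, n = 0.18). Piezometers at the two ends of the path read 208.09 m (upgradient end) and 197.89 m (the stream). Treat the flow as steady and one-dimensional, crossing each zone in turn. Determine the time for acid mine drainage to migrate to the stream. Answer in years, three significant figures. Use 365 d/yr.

23.1 years

Total head drop ΔH = 208.09 − 197.89 = 10.20 m
Steady 1-D flow in series ⇒ the Darcy flux q is identical in every zone and the zone head losses add (resistances L/K in series).
Σ(L/K) = 491/402 + 324/2.46 + 685/6.16 = 1.221 + 131.7 + 111.2 = 244.1 d
q = ΔH / Σ(L/K) = 10.20 / 244.1 = 0.04178 m/d (same in every zone)
Zone A: v = q/n = 0.04178/0.30 = 0.1393 m/d → t_A = 491/0.1393 = 3526 d
Zone B: v = q/n = 0.04178/0.25 = 0.1671 m/d → t_B = 324/0.1671 = 1939 d
Zone C: v = q/n = 0.04178/0.18 = 0.2321 m/d → t_C = 685/0.2321 = 2951 d
Total t = 3526 + 1939 + 2951 = 8415 d
   = 8415 / 365 = 23.1 yr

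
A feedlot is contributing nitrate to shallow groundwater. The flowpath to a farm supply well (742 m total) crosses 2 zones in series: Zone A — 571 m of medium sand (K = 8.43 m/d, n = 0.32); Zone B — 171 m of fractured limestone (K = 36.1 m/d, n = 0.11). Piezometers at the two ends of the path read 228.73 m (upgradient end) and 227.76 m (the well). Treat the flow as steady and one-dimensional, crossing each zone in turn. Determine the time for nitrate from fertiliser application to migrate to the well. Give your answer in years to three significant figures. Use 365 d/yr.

41.3 years

Total head drop ΔH = 228.73 − 227.76 = 0.97 m
Continuity: the same q passes through each zone, so ΔH = q·Σ(L_j/K_j) — the zones act as resistances in series.
Σ(L/K) = 571/8.43 + 171/36.1 = 67.73 + 4.737 = 72.47 d
q = ΔH / Σ(L/K) = 0.97 / 72.47 = 0.01338 m/d (same in every zone)
Zone A: v = q/n = 0.01338/0.32 = 0.04183 m/d → t_A = 571/0.04183 = 13650 d
Zone B: v = q/n = 0.01338/0.11 = 0.1217 m/d → t_B = 171/0.1217 = 1405 d
Total t = 13650 + 1405 = 15060 d
   = 15060 / 365 = 41.3 yr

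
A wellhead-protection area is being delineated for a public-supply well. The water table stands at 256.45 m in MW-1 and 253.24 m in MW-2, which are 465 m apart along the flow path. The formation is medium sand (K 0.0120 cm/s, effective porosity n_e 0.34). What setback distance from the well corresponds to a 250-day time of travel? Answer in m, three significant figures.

Hydraulic gradient i = (256.45 − 253.24) / 465 = 3.21 / 465 = 0.006903
K = 0.0120 cm/s × 864 = 10.37 m/d
q = Ki = 10.37 × 0.006903 = 0.07157 m/d
Seepage velocity v = q / n = 0.07157 / 0.34 = 0.2105 m/d
L = v × T = 0.2105 × 250 = 52.63 m

52.6 m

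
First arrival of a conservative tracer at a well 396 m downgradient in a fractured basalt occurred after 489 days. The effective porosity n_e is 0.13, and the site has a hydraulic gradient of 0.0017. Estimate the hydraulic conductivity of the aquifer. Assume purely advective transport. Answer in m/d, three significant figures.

v = L / t = 396 / 489 = 0.8098 m/d
K = v · n / i = 0.8098 × 0.13 / 0.0017 = 61.9 m/d

61.9 m/d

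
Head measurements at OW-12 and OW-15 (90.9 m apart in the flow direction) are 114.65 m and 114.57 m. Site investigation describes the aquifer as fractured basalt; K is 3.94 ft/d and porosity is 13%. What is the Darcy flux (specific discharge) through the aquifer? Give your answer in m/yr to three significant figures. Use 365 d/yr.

Hydraulic gradient i = (114.65 − 114.57) / 90.9 = 0.08 / 90.9 = 8.801e-4
K = 3.94 ft/d × 0.3048 = 1.201 m/d
q = Ki = 1.201 × 8.801e-4 = 0.001057 m/d
   = 0.001057 × 365 = 0.386 m/yr

0.386 m/yr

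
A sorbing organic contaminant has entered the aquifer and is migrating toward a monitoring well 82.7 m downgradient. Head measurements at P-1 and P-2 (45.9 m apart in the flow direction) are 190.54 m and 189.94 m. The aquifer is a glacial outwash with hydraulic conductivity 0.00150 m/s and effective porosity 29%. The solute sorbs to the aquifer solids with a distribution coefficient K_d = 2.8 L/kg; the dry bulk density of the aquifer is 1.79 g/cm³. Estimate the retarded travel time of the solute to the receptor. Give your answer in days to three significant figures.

259 days

Hydraulic gradient i = (190.54 − 189.94) / 45.9 = 0.60 / 45.9 = 0.01307
K = 0.00150 m/s × 86400 s/d = 129.6 m/d
Specific discharge q = 129.6 × 0.01307 = 1.694 m/d
Seepage velocity v = q / n = 1.694 / 0.29 = 5.842 m/d
Retardation R = 1 + ρ_b·K_d/n = 1 + 1.79×2.8/0.29 = 18.28
Contaminant velocity v_c = v/R = 5.842/18.28 = 0.3195 m/d
t = L/v_c = 82.7/0.3195 = 258.8 d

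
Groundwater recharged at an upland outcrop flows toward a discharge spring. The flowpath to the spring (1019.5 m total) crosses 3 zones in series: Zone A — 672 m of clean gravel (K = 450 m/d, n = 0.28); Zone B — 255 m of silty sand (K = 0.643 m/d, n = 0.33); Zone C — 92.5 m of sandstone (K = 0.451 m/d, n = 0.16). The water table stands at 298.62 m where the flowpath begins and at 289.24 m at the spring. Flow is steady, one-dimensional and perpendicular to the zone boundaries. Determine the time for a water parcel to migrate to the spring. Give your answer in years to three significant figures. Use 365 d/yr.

Total head drop ΔH = 298.62 − 289.24 = 9.38 m
Continuity: the same q passes through each zone, so ΔH = q·Σ(L_j/K_j) — the zones act as resistances in series.
Σ(L/K) = 672/450 + 255/0.643 + 92.5/0.451 = 1.493 + 396.6 + 205.1 = 603.2 d
q = ΔH / Σ(L/K) = 9.38 / 603.2 = 0.01555 m/d (same in every zone)
Zone A: v = q/n = 0.01555/0.28 = 0.05554 m/d → t_A = 672/0.05554 = 12100 d
Zone B: v = q/n = 0.01555/0.33 = 0.04712 m/d → t_B = 255/0.04712 = 5411 d
Zone C: v = q/n = 0.01555/0.16 = 0.09719 m/d → t_C = 92.5/0.09719 = 951.7 d
Total t = 12100 + 5411 + 951.7 = 18460 d
   = 18460 / 365 = 50.6 yr

50.6 years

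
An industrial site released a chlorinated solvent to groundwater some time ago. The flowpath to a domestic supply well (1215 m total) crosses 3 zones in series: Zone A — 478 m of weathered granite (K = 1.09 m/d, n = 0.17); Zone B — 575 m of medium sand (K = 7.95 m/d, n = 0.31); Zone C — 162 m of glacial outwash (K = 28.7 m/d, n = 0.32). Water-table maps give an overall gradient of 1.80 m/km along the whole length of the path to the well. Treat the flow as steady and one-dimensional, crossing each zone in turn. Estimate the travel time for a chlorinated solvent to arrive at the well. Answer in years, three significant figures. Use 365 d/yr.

Continuity: the same q passes through each zone, so ΔH = q·Σ(L_j/K_j) — the zones act as resistances in series.
Σ(L/K) = 478/1.09 + 575/7.95 + 162/28.7 = 438.5 + 72.33 + 5.645 = 516.5 d
K_eq = L_total / Σ(L/K) = 1215 / 516.5 = 2.352 m/d
q = K_eq · i = 2.352 × 0.0018 = 0.004234 m/d (same in every zone)
Zone A: v = q/n = 0.004234/0.17 = 0.02491 m/d → t_A = 478/0.02491 = 19190 d
Zone B: v = q/n = 0.004234/0.31 = 0.01366 m/d → t_B = 575/0.01366 = 42100 d
Zone C: v = q/n = 0.004234/0.32 = 0.01323 m/d → t_C = 162/0.01323 = 12240 d
Total t = 19190 + 42100 + 12240 = 73530 d
   = 73530 / 365 = 201 yr

201 years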